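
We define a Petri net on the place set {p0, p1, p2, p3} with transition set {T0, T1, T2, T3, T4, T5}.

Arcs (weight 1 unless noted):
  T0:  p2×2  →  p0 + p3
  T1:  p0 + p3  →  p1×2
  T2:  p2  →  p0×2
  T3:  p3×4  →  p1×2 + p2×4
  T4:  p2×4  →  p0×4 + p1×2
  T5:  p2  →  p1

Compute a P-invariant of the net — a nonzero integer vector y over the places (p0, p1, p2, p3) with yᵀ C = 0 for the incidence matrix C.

Incidence matrix C (rows=places, cols=transitions):
       T0   T1   T2   T3   T4   T5
   p0   1   -1    2    0    4    0
   p1   0    2    0    2    2    1
   p2  -2    0   -1    4   -4   -1
   p3   1   -1    0   -4    0    0

Candidate y = [1, 2, 2, 3]; check y·C column-wise:
  col T0: 1·1 + 2·0 + 2·-2 + 3·1 = 0
  col T1: 1·-1 + 2·2 + 2·0 + 3·-1 = 0
  col T2: 1·2 + 2·0 + 2·-1 + 3·0 = 0
  col T3: 1·0 + 2·2 + 2·4 + 3·-4 = 0
  col T4: 1·4 + 2·2 + 2·-4 + 3·0 = 0
  col T5: 1·0 + 2·1 + 2·-1 + 3·0 = 0

y = (p0:1, p1:2, p2:2, p3:3)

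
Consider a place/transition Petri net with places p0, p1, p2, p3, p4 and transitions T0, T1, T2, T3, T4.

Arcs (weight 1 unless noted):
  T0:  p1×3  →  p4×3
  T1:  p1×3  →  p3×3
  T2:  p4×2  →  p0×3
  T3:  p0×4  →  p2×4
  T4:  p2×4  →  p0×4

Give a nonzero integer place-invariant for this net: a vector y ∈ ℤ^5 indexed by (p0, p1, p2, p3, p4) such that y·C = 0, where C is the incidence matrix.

y = (p0:2, p1:3, p2:2, p3:3, p4:3)

Incidence matrix C (rows=places, cols=transitions):
       T0   T1   T2   T3   T4
   p0   0    0    3   -4    4
   p1  -3   -3    0    0    0
   p2   0    0    0    4   -4
   p3   0    3    0    0    0
   p4   3    0   -2    0    0

Candidate y = [2, 3, 2, 3, 3]; check y·C column-wise:
  col T0: 2·0 + 3·-3 + 2·0 + 3·0 + 3·3 = 0
  col T1: 2·0 + 3·-3 + 2·0 + 3·3 + 3·0 = 0
  col T2: 2·3 + 3·0 + 2·0 + 3·0 + 3·-2 = 0
  col T3: 2·-4 + 3·0 + 2·4 + 3·0 + 3·0 = 0
  col T4: 2·4 + 3·0 + 2·-4 + 3·0 + 3·0 = 0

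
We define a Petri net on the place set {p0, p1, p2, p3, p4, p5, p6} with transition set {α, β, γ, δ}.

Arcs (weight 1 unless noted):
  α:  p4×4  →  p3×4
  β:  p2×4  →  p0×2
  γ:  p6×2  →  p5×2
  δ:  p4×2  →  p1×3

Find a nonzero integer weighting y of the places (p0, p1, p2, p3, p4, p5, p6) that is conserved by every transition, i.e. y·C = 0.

Incidence matrix C (rows=places, cols=transitions):
        α    β    γ    δ
   p0   0    2    0    0
   p1   0    0    0    3
   p2   0   -4    0    0
   p3   4    0    0    0
   p4  -4    0    0   -2
   p5   0    0    2    0
   p6   0    0   -2    0

Candidate y = [2, 0, 1, 0, 0, 0, 0]; check y·C column-wise:
  col α: 2·0 + 1·0 + 0·4 + 0·-4 = 0
  col β: 2·2 + 1·-4 = 0
  col γ: 2·0 + 1·0 + 0·2 + 0·-2 = 0
  col δ: 2·0 + 0·3 + 1·0 + 0·-2 = 0

y = (p0:2, p1:0, p2:1, p3:0, p4:0, p5:0, p6:0)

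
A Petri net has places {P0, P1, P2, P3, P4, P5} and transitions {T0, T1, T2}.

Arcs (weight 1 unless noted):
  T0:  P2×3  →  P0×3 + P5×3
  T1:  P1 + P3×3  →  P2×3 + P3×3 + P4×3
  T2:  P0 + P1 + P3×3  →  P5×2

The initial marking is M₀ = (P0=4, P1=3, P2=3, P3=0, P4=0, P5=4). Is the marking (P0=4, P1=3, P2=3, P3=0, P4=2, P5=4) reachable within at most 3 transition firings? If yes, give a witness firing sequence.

NO — not reachable within 3 firings

depth 0: 1 marking
depth 1: 2 markings reached so far
depth 2: 2 markings reached so far
(frontier empty at depth 2; search complete)
target is not among the 2 markings reachable within 3 steps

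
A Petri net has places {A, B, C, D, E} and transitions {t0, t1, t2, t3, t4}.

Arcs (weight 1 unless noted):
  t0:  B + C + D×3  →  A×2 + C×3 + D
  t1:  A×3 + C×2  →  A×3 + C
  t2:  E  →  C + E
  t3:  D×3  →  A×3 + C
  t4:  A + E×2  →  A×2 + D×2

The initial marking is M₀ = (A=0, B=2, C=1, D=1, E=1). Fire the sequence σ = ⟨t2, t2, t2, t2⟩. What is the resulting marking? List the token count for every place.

(A=0, B=2, C=5, D=1, E=1)

step 1: fire t2:  (A=0, B=2, C=1, D=1, E=1) → (A=0, B=2, C=2, D=1, E=1)
step 2: fire t2:  (A=0, B=2, C=2, D=1, E=1) → (A=0, B=2, C=3, D=1, E=1)
step 3: fire t2:  (A=0, B=2, C=3, D=1, E=1) → (A=0, B=2, C=4, D=1, E=1)
step 4: fire t2:  (A=0, B=2, C=4, D=1, E=1) → (A=0, B=2, C=5, D=1, E=1)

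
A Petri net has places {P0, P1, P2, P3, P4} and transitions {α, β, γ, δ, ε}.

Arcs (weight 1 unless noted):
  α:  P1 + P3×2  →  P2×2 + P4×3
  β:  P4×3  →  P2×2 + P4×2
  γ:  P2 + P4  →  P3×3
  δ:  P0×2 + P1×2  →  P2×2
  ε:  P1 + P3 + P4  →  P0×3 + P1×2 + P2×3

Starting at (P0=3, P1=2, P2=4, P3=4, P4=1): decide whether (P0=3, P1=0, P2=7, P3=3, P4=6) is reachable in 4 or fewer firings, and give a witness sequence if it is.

step 1: fire α:  (P0=3, P1=2, P2=4, P3=4, P4=1) → (P0=3, P1=1, P2=6, P3=2, P4=4)
step 2: fire α:  (P0=3, P1=1, P2=6, P3=2, P4=4) → (P0=3, P1=0, P2=8, P3=0, P4=7)
step 3: fire γ:  (P0=3, P1=0, P2=8, P3=0, P4=7) → (P0=3, P1=0, P2=7, P3=3, P4=6)

YES — reachable via ⟨α, α, γ⟩ (3 firings)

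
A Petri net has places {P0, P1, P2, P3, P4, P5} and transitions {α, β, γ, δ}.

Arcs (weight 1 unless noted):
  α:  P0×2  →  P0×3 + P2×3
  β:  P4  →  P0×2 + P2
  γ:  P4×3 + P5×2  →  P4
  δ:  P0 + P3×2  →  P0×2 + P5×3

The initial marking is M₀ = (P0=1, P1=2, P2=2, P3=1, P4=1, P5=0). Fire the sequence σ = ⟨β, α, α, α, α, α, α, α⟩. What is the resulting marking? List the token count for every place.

(P0=10, P1=2, P2=24, P3=1, P4=0, P5=0)

step 1: fire β:  (P0=1, P1=2, P2=2, P3=1, P4=1, P5=0) → (P0=3, P1=2, P2=3, P3=1, P4=0, P5=0)
step 2: fire α:  (P0=3, P1=2, P2=3, P3=1, P4=0, P5=0) → (P0=4, P1=2, P2=6, P3=1, P4=0, P5=0)
step 3: fire α:  (P0=4, P1=2, P2=6, P3=1, P4=0, P5=0) → (P0=5, P1=2, P2=9, P3=1, P4=0, P5=0)
step 4: fire α:  (P0=5, P1=2, P2=9, P3=1, P4=0, P5=0) → (P0=6, P1=2, P2=12, P3=1, P4=0, P5=0)
step 5: fire α:  (P0=6, P1=2, P2=12, P3=1, P4=0, P5=0) → (P0=7, P1=2, P2=15, P3=1, P4=0, P5=0)
step 6: fire α:  (P0=7, P1=2, P2=15, P3=1, P4=0, P5=0) → (P0=8, P1=2, P2=18, P3=1, P4=0, P5=0)
step 7: fire α:  (P0=8, P1=2, P2=18, P3=1, P4=0, P5=0) → (P0=9, P1=2, P2=21, P3=1, P4=0, P5=0)
step 8: fire α:  (P0=9, P1=2, P2=21, P3=1, P4=0, P5=0) → (P0=10, P1=2, P2=24, P3=1, P4=0, P5=0)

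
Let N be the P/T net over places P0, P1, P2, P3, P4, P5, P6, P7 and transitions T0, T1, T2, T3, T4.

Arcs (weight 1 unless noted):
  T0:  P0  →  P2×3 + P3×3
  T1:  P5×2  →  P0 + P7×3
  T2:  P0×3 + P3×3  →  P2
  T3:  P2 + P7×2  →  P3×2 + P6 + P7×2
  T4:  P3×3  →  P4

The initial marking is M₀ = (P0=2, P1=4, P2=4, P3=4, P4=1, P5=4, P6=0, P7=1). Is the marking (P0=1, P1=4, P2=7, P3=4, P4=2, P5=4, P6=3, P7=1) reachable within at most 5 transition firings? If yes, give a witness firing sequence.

depth 0: 1 marking
depth 1: 4 markings reached so far
depth 2: 11 markings reached so far
depth 3: 23 markings reached so far
depth 4: 42 markings reached so far
depth 5: 69 markings reached so far
target is not among the 69 markings reachable within 5 steps

NO — not reachable within 5 firings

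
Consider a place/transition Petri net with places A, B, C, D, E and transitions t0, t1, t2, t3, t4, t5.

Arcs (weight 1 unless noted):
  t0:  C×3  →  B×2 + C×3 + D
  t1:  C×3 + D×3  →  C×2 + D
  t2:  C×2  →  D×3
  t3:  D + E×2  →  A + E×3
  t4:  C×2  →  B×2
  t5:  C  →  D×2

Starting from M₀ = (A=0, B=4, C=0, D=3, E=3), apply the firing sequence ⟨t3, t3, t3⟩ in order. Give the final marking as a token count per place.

(A=3, B=4, C=0, D=0, E=6)

step 1: fire t3:  (A=0, B=4, C=0, D=3, E=3) → (A=1, B=4, C=0, D=2, E=4)
step 2: fire t3:  (A=1, B=4, C=0, D=2, E=4) → (A=2, B=4, C=0, D=1, E=5)
step 3: fire t3:  (A=2, B=4, C=0, D=1, E=5) → (A=3, B=4, C=0, D=0, E=6)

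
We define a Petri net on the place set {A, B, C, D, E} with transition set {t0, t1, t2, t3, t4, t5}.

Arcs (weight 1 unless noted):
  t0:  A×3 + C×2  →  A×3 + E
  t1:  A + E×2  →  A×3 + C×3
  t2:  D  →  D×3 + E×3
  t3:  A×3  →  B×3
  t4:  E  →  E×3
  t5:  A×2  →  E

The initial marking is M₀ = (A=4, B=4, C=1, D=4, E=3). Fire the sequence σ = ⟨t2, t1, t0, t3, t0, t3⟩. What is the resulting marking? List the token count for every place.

step 1: fire t2:  (A=4, B=4, C=1, D=4, E=3) → (A=4, B=4, C=1, D=6, E=6)
step 2: fire t1:  (A=4, B=4, C=1, D=6, E=6) → (A=6, B=4, C=4, D=6, E=4)
step 3: fire t0:  (A=6, B=4, C=4, D=6, E=4) → (A=6, B=4, C=2, D=6, E=5)
step 4: fire t3:  (A=6, B=4, C=2, D=6, E=5) → (A=3, B=7, C=2, D=6, E=5)
step 5: fire t0:  (A=3, B=7, C=2, D=6, E=5) → (A=3, B=7, C=0, D=6, E=6)
step 6: fire t3:  (A=3, B=7, C=0, D=6, E=6) → (A=0, B=10, C=0, D=6, E=6)

(A=0, B=10, C=0, D=6, E=6)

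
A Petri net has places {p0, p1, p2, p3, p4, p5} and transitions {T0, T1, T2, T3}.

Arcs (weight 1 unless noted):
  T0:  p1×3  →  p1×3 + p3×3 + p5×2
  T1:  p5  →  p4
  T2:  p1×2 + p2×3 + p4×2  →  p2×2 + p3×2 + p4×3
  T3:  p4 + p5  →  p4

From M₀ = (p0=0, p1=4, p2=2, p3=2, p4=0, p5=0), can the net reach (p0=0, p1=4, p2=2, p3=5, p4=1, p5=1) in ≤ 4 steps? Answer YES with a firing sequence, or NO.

step 1: fire T0:  (p0=0, p1=4, p2=2, p3=2, p4=0, p5=0) → (p0=0, p1=4, p2=2, p3=5, p4=0, p5=2)
step 2: fire T1:  (p0=0, p1=4, p2=2, p3=5, p4=0, p5=2) → (p0=0, p1=4, p2=2, p3=5, p4=1, p5=1)

YES — reachable via ⟨T0, T1⟩ (2 firings)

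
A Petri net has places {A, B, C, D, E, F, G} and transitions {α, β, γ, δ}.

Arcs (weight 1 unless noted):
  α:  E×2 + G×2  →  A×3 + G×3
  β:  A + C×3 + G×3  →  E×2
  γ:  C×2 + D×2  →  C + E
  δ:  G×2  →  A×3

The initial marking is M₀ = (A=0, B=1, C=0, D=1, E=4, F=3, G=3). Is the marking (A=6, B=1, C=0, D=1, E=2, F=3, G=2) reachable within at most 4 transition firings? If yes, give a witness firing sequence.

YES — reachable via ⟨α, δ⟩ (2 firings)

step 1: fire α:  (A=0, B=1, C=0, D=1, E=4, F=3, G=3) → (A=3, B=1, C=0, D=1, E=2, F=3, G=4)
step 2: fire δ:  (A=3, B=1, C=0, D=1, E=2, F=3, G=4) → (A=6, B=1, C=0, D=1, E=2, F=3, G=2)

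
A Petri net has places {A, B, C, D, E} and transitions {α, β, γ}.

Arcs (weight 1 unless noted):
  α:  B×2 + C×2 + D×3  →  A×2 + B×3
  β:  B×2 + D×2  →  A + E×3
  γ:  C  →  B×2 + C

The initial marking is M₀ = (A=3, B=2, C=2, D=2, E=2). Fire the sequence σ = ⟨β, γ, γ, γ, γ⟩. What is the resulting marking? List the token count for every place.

(A=4, B=8, C=2, D=0, E=5)

step 1: fire β:  (A=3, B=2, C=2, D=2, E=2) → (A=4, B=0, C=2, D=0, E=5)
step 2: fire γ:  (A=4, B=0, C=2, D=0, E=5) → (A=4, B=2, C=2, D=0, E=5)
step 3: fire γ:  (A=4, B=2, C=2, D=0, E=5) → (A=4, B=4, C=2, D=0, E=5)
step 4: fire γ:  (A=4, B=4, C=2, D=0, E=5) → (A=4, B=6, C=2, D=0, E=5)
step 5: fire γ:  (A=4, B=6, C=2, D=0, E=5) → (A=4, B=8, C=2, D=0, E=5)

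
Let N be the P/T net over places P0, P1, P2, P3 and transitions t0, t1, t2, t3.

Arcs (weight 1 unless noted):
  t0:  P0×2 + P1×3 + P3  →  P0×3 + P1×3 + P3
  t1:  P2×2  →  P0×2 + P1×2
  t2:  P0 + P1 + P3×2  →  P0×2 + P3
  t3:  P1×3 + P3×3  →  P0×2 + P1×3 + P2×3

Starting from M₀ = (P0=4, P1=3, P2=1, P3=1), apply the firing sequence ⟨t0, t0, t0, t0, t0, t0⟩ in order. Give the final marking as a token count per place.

(P0=10, P1=3, P2=1, P3=1)

step 1: fire t0:  (P0=4, P1=3, P2=1, P3=1) → (P0=5, P1=3, P2=1, P3=1)
step 2: fire t0:  (P0=5, P1=3, P2=1, P3=1) → (P0=6, P1=3, P2=1, P3=1)
step 3: fire t0:  (P0=6, P1=3, P2=1, P3=1) → (P0=7, P1=3, P2=1, P3=1)
step 4: fire t0:  (P0=7, P1=3, P2=1, P3=1) → (P0=8, P1=3, P2=1, P3=1)
step 5: fire t0:  (P0=8, P1=3, P2=1, P3=1) → (P0=9, P1=3, P2=1, P3=1)
step 6: fire t0:  (P0=9, P1=3, P2=1, P3=1) → (P0=10, P1=3, P2=1, P3=1)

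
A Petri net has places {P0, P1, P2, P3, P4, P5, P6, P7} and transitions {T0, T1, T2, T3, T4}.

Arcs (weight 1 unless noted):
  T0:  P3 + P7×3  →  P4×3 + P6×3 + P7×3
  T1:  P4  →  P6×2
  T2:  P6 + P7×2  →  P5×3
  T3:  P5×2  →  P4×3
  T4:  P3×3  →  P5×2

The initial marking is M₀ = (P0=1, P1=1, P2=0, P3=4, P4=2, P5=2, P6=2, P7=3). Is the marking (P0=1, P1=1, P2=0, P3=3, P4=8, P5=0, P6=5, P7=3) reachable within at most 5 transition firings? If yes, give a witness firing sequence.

step 1: fire T0:  (P0=1, P1=1, P2=0, P3=4, P4=2, P5=2, P6=2, P7=3) → (P0=1, P1=1, P2=0, P3=3, P4=5, P5=2, P6=5, P7=3)
step 2: fire T3:  (P0=1, P1=1, P2=0, P3=3, P4=5, P5=2, P6=5, P7=3) → (P0=1, P1=1, P2=0, P3=3, P4=8, P5=0, P6=5, P7=3)

YES — reachable via ⟨T0, T3⟩ (2 firings)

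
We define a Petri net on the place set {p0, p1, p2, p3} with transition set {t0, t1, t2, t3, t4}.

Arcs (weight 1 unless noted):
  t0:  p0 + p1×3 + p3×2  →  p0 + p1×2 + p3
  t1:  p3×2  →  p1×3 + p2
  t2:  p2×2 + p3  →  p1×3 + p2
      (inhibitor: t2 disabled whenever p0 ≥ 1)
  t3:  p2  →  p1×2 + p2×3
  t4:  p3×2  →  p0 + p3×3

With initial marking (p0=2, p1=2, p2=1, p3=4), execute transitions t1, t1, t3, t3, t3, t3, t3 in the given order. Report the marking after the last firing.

(p0=2, p1=18, p2=13, p3=0)

step 1: fire t1:  (p0=2, p1=2, p2=1, p3=4) → (p0=2, p1=5, p2=2, p3=2)
step 2: fire t1:  (p0=2, p1=5, p2=2, p3=2) → (p0=2, p1=8, p2=3, p3=0)
step 3: fire t3:  (p0=2, p1=8, p2=3, p3=0) → (p0=2, p1=10, p2=5, p3=0)
step 4: fire t3:  (p0=2, p1=10, p2=5, p3=0) → (p0=2, p1=12, p2=7, p3=0)
step 5: fire t3:  (p0=2, p1=12, p2=7, p3=0) → (p0=2, p1=14, p2=9, p3=0)
step 6: fire t3:  (p0=2, p1=14, p2=9, p3=0) → (p0=2, p1=16, p2=11, p3=0)
step 7: fire t3:  (p0=2, p1=16, p2=11, p3=0) → (p0=2, p1=18, p2=13, p3=0)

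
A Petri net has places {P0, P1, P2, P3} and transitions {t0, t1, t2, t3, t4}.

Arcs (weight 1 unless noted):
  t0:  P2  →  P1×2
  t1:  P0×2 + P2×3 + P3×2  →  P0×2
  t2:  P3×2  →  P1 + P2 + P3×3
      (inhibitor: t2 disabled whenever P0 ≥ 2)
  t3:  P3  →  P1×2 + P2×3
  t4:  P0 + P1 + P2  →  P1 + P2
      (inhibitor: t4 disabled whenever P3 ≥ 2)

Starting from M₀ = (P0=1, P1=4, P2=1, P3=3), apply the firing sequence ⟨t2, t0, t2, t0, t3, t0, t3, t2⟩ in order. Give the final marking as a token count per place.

step 1: fire t2:  (P0=1, P1=4, P2=1, P3=3) → (P0=1, P1=5, P2=2, P3=4)
step 2: fire t0:  (P0=1, P1=5, P2=2, P3=4) → (P0=1, P1=7, P2=1, P3=4)
step 3: fire t2:  (P0=1, P1=7, P2=1, P3=4) → (P0=1, P1=8, P2=2, P3=5)
step 4: fire t0:  (P0=1, P1=8, P2=2, P3=5) → (P0=1, P1=10, P2=1, P3=5)
step 5: fire t3:  (P0=1, P1=10, P2=1, P3=5) → (P0=1, P1=12, P2=4, P3=4)
step 6: fire t0:  (P0=1, P1=12, P2=4, P3=4) → (P0=1, P1=14, P2=3, P3=4)
step 7: fire t3:  (P0=1, P1=14, P2=3, P3=4) → (P0=1, P1=16, P2=6, P3=3)
step 8: fire t2:  (P0=1, P1=16, P2=6, P3=3) → (P0=1, P1=17, P2=7, P3=4)

(P0=1, P1=17, P2=7, P3=4)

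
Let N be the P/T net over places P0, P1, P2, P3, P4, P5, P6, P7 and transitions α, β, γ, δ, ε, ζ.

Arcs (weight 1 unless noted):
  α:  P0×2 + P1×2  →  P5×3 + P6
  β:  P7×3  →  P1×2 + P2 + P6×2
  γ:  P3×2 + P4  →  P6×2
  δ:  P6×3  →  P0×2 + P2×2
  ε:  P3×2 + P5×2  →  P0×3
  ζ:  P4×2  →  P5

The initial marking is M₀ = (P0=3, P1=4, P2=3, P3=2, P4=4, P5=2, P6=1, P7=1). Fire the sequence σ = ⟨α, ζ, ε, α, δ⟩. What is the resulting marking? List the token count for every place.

step 1: fire α:  (P0=3, P1=4, P2=3, P3=2, P4=4, P5=2, P6=1, P7=1) → (P0=1, P1=2, P2=3, P3=2, P4=4, P5=5, P6=2, P7=1)
step 2: fire ζ:  (P0=1, P1=2, P2=3, P3=2, P4=4, P5=5, P6=2, P7=1) → (P0=1, P1=2, P2=3, P3=2, P4=2, P5=6, P6=2, P7=1)
step 3: fire ε:  (P0=1, P1=2, P2=3, P3=2, P4=2, P5=6, P6=2, P7=1) → (P0=4, P1=2, P2=3, P3=0, P4=2, P5=4, P6=2, P7=1)
step 4: fire α:  (P0=4, P1=2, P2=3, P3=0, P4=2, P5=4, P6=2, P7=1) → (P0=2, P1=0, P2=3, P3=0, P4=2, P5=7, P6=3, P7=1)
step 5: fire δ:  (P0=2, P1=0, P2=3, P3=0, P4=2, P5=7, P6=3, P7=1) → (P0=4, P1=0, P2=5, P3=0, P4=2, P5=7, P6=0, P7=1)

(P0=4, P1=0, P2=5, P3=0, P4=2, P5=7, P6=0, P7=1)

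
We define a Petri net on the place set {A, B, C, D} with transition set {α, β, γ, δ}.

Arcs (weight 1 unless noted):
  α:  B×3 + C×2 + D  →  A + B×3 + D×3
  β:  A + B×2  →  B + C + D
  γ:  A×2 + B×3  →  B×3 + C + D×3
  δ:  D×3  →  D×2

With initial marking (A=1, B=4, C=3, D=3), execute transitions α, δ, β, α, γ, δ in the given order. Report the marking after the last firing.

(A=0, B=3, C=1, D=9)

step 1: fire α:  (A=1, B=4, C=3, D=3) → (A=2, B=4, C=1, D=5)
step 2: fire δ:  (A=2, B=4, C=1, D=5) → (A=2, B=4, C=1, D=4)
step 3: fire β:  (A=2, B=4, C=1, D=4) → (A=1, B=3, C=2, D=5)
step 4: fire α:  (A=1, B=3, C=2, D=5) → (A=2, B=3, C=0, D=7)
step 5: fire γ:  (A=2, B=3, C=0, D=7) → (A=0, B=3, C=1, D=10)
step 6: fire δ:  (A=0, B=3, C=1, D=10) → (A=0, B=3, C=1, D=9)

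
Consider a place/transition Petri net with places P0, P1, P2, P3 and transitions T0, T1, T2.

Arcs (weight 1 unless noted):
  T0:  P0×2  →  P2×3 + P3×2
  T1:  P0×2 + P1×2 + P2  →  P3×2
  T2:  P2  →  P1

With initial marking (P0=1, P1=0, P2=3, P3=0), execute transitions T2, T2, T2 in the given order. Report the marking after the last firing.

step 1: fire T2:  (P0=1, P1=0, P2=3, P3=0) → (P0=1, P1=1, P2=2, P3=0)
step 2: fire T2:  (P0=1, P1=1, P2=2, P3=0) → (P0=1, P1=2, P2=1, P3=0)
step 3: fire T2:  (P0=1, P1=2, P2=1, P3=0) → (P0=1, P1=3, P2=0, P3=0)

(P0=1, P1=3, P2=0, P3=0)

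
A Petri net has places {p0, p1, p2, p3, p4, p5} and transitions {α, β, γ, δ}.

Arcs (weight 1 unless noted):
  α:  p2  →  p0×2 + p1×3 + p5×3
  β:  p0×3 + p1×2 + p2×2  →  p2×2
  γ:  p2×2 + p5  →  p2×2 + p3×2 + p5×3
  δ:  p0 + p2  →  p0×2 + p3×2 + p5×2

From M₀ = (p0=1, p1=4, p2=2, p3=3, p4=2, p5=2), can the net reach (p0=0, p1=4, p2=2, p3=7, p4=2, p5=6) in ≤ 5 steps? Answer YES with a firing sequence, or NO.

NO — not reachable within 5 firings

depth 0: 1 marking
depth 1: 4 markings reached so far
depth 2: 10 markings reached so far
depth 3: 16 markings reached so far
depth 4: 22 markings reached so far
depth 5: 28 markings reached so far
target is not among the 28 markings reachable within 5 steps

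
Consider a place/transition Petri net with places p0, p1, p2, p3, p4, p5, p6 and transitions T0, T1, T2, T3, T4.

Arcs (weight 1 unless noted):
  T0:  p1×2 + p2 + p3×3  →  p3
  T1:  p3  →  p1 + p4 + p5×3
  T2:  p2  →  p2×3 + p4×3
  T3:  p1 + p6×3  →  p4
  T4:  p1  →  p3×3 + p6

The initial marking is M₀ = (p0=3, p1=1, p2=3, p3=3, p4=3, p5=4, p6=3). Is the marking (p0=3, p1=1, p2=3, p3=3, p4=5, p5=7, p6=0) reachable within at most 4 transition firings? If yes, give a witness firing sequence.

depth 0: 1 marking
depth 1: 5 markings reached so far
depth 2: 12 markings reached so far
depth 3: 24 markings reached so far
depth 4: 41 markings reached so far
target is not among the 41 markings reachable within 4 steps

NO — not reachable within 4 firings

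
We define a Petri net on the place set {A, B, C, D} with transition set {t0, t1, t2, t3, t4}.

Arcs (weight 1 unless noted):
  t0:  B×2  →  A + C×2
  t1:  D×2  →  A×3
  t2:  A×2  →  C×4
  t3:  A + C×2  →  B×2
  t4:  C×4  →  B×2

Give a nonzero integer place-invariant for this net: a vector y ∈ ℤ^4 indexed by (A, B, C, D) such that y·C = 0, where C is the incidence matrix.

Incidence matrix C (rows=places, cols=transitions):
       t0   t1   t2   t3   t4
    A   1    3   -2   -1    0
    B  -2    0    0    2    2
    C   2    0    4   -2   -4
    D   0   -2    0    0    0

Candidate y = [2, 2, 1, 3]; check y·C column-wise:
  col t0: 2·1 + 2·-2 + 1·2 + 3·0 = 0
  col t1: 2·3 + 2·0 + 1·0 + 3·-2 = 0
  col t2: 2·-2 + 2·0 + 1·4 + 3·0 = 0
  col t3: 2·-1 + 2·2 + 1·-2 + 3·0 = 0
  col t4: 2·0 + 2·2 + 1·-4 + 3·0 = 0

y = (A:2, B:2, C:1, D:3)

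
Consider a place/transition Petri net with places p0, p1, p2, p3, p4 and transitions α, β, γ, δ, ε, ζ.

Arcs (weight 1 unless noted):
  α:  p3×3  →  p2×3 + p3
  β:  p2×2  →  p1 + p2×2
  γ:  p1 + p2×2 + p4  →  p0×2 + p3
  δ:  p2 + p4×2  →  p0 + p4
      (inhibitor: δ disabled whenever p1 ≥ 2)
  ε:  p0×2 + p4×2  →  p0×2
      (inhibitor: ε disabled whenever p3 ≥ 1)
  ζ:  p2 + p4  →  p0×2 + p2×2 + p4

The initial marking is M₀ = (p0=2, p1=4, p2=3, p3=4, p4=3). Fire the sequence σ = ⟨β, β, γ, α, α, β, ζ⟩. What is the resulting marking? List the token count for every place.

(p0=6, p1=6, p2=8, p3=1, p4=2)

step 1: fire β:  (p0=2, p1=4, p2=3, p3=4, p4=3) → (p0=2, p1=5, p2=3, p3=4, p4=3)
step 2: fire β:  (p0=2, p1=5, p2=3, p3=4, p4=3) → (p0=2, p1=6, p2=3, p3=4, p4=3)
step 3: fire γ:  (p0=2, p1=6, p2=3, p3=4, p4=3) → (p0=4, p1=5, p2=1, p3=5, p4=2)
step 4: fire α:  (p0=4, p1=5, p2=1, p3=5, p4=2) → (p0=4, p1=5, p2=4, p3=3, p4=2)
step 5: fire α:  (p0=4, p1=5, p2=4, p3=3, p4=2) → (p0=4, p1=5, p2=7, p3=1, p4=2)
step 6: fire β:  (p0=4, p1=5, p2=7, p3=1, p4=2) → (p0=4, p1=6, p2=7, p3=1, p4=2)
step 7: fire ζ:  (p0=4, p1=6, p2=7, p3=1, p4=2) → (p0=6, p1=6, p2=8, p3=1, p4=2)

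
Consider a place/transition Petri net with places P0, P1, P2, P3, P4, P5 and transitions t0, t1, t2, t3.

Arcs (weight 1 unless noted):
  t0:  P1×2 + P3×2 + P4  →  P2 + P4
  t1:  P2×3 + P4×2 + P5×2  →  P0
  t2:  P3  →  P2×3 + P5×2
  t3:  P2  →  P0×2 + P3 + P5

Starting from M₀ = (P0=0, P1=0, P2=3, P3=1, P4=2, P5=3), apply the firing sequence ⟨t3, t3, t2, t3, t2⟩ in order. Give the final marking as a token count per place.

(P0=6, P1=0, P2=6, P3=2, P4=2, P5=10)

step 1: fire t3:  (P0=0, P1=0, P2=3, P3=1, P4=2, P5=3) → (P0=2, P1=0, P2=2, P3=2, P4=2, P5=4)
step 2: fire t3:  (P0=2, P1=0, P2=2, P3=2, P4=2, P5=4) → (P0=4, P1=0, P2=1, P3=3, P4=2, P5=5)
step 3: fire t2:  (P0=4, P1=0, P2=1, P3=3, P4=2, P5=5) → (P0=4, P1=0, P2=4, P3=2, P4=2, P5=7)
step 4: fire t3:  (P0=4, P1=0, P2=4, P3=2, P4=2, P5=7) → (P0=6, P1=0, P2=3, P3=3, P4=2, P5=8)
step 5: fire t2:  (P0=6, P1=0, P2=3, P3=3, P4=2, P5=8) → (P0=6, P1=0, P2=6, P3=2, P4=2, P5=10)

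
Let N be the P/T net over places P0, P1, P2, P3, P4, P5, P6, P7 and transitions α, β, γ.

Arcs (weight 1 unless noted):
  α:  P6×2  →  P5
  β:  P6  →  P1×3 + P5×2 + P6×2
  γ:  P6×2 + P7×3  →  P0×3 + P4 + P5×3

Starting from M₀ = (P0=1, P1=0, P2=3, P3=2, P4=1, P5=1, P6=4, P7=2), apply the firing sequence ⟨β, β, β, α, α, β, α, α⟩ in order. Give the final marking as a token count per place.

(P0=1, P1=12, P2=3, P3=2, P4=1, P5=13, P6=0, P7=2)

step 1: fire β:  (P0=1, P1=0, P2=3, P3=2, P4=1, P5=1, P6=4, P7=2) → (P0=1, P1=3, P2=3, P3=2, P4=1, P5=3, P6=5, P7=2)
step 2: fire β:  (P0=1, P1=3, P2=3, P3=2, P4=1, P5=3, P6=5, P7=2) → (P0=1, P1=6, P2=3, P3=2, P4=1, P5=5, P6=6, P7=2)
step 3: fire β:  (P0=1, P1=6, P2=3, P3=2, P4=1, P5=5, P6=6, P7=2) → (P0=1, P1=9, P2=3, P3=2, P4=1, P5=7, P6=7, P7=2)
step 4: fire α:  (P0=1, P1=9, P2=3, P3=2, P4=1, P5=7, P6=7, P7=2) → (P0=1, P1=9, P2=3, P3=2, P4=1, P5=8, P6=5, P7=2)
step 5: fire α:  (P0=1, P1=9, P2=3, P3=2, P4=1, P5=8, P6=5, P7=2) → (P0=1, P1=9, P2=3, P3=2, P4=1, P5=9, P6=3, P7=2)
step 6: fire β:  (P0=1, P1=9, P2=3, P3=2, P4=1, P5=9, P6=3, P7=2) → (P0=1, P1=12, P2=3, P3=2, P4=1, P5=11, P6=4, P7=2)
step 7: fire α:  (P0=1, P1=12, P2=3, P3=2, P4=1, P5=11, P6=4, P7=2) → (P0=1, P1=12, P2=3, P3=2, P4=1, P5=12, P6=2, P7=2)
step 8: fire α:  (P0=1, P1=12, P2=3, P3=2, P4=1, P5=12, P6=2, P7=2) → (P0=1, P1=12, P2=3, P3=2, P4=1, P5=13, P6=0, P7=2)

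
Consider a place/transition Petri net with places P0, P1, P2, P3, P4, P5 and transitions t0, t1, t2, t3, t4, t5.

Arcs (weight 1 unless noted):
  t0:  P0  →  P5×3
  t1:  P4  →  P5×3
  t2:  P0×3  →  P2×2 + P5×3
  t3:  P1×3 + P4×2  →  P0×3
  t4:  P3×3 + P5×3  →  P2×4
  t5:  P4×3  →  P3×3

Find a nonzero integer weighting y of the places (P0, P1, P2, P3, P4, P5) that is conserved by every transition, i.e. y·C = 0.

Incidence matrix C (rows=places, cols=transitions):
       t0   t1   t2   t3   t4   t5
   P0  -1    0   -3    3    0    0
   P1   0    0    0   -3    0    0
   P2   0    0    2    0    4    0
   P3   0    0    0    0   -3    3
   P4   0   -1    0   -2    0   -3
   P5   3    3    3    0   -3    0

Candidate y = [3, 1, 3, 3, 3, 1]; check y·C column-wise:
  col t0: 3·-1 + 1·0 + 3·0 + 3·0 + 3·0 + 1·3 = 0
  col t1: 3·0 + 1·0 + 3·0 + 3·0 + 3·-1 + 1·3 = 0
  col t2: 3·-3 + 1·0 + 3·2 + 3·0 + 3·0 + 1·3 = 0
  col t3: 3·3 + 1·-3 + 3·0 + 3·0 + 3·-2 + 1·0 = 0
  col t4: 3·0 + 1·0 + 3·4 + 3·-3 + 3·0 + 1·-3 = 0
  col t5: 3·0 + 1·0 + 3·0 + 3·3 + 3·-3 + 1·0 = 0

y = (P0:3, P1:1, P2:3, P3:3, P4:3, P5:1)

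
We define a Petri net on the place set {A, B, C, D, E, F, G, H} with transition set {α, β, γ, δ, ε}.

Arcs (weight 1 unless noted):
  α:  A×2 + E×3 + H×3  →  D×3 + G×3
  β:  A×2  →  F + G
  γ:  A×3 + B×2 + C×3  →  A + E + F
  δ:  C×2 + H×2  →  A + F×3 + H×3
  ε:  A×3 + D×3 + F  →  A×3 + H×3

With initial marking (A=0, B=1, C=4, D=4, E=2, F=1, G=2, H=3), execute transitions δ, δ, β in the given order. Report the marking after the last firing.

step 1: fire δ:  (A=0, B=1, C=4, D=4, E=2, F=1, G=2, H=3) → (A=1, B=1, C=2, D=4, E=2, F=4, G=2, H=4)
step 2: fire δ:  (A=1, B=1, C=2, D=4, E=2, F=4, G=2, H=4) → (A=2, B=1, C=0, D=4, E=2, F=7, G=2, H=5)
step 3: fire β:  (A=2, B=1, C=0, D=4, E=2, F=7, G=2, H=5) → (A=0, B=1, C=0, D=4, E=2, F=8, G=3, H=5)

(A=0, B=1, C=0, D=4, E=2, F=8, G=3, H=5)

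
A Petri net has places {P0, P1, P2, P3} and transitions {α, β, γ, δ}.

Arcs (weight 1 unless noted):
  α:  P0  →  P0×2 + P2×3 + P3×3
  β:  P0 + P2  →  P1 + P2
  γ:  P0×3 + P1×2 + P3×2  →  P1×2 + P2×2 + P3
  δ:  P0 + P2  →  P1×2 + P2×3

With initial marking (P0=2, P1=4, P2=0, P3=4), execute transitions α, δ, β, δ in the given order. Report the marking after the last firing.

(P0=0, P1=9, P2=7, P3=7)

step 1: fire α:  (P0=2, P1=4, P2=0, P3=4) → (P0=3, P1=4, P2=3, P3=7)
step 2: fire δ:  (P0=3, P1=4, P2=3, P3=7) → (P0=2, P1=6, P2=5, P3=7)
step 3: fire β:  (P0=2, P1=6, P2=5, P3=7) → (P0=1, P1=7, P2=5, P3=7)
step 4: fire δ:  (P0=1, P1=7, P2=5, P3=7) → (P0=0, P1=9, P2=7, P3=7)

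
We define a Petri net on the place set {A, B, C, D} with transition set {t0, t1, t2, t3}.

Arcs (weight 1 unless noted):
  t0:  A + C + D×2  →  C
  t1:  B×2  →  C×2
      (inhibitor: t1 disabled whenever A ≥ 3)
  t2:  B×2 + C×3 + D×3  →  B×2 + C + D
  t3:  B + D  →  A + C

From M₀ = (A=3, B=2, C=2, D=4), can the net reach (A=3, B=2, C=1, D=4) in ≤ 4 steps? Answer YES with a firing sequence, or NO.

NO — not reachable within 4 firings

depth 0: 1 marking
depth 1: 3 markings reached so far
depth 2: 7 markings reached so far
depth 3: 9 markings reached so far
depth 4: 9 markings reached so far
(frontier empty at depth 4; search complete)
target is not among the 9 markings reachable within 4 steps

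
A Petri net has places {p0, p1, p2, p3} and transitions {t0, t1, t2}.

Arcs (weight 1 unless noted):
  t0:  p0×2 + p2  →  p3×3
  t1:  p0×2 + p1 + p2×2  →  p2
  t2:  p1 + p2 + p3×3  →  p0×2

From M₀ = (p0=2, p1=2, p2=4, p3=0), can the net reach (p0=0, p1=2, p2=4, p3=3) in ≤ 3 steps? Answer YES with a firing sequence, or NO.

NO — not reachable within 3 firings

depth 0: 1 marking
depth 1: 3 markings reached so far
depth 2: 4 markings reached so far
depth 3: 6 markings reached so far
target is not among the 6 markings reachable within 3 steps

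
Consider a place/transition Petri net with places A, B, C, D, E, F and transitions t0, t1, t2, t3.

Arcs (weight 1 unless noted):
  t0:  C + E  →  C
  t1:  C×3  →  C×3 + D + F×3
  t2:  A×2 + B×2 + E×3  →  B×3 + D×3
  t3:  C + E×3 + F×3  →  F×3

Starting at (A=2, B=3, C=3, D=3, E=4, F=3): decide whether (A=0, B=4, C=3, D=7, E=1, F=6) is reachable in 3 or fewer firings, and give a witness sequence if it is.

YES — reachable via ⟨t1, t2⟩ (2 firings)

step 1: fire t1:  (A=2, B=3, C=3, D=3, E=4, F=3) → (A=2, B=3, C=3, D=4, E=4, F=6)
step 2: fire t2:  (A=2, B=3, C=3, D=4, E=4, F=6) → (A=0, B=4, C=3, D=7, E=1, F=6)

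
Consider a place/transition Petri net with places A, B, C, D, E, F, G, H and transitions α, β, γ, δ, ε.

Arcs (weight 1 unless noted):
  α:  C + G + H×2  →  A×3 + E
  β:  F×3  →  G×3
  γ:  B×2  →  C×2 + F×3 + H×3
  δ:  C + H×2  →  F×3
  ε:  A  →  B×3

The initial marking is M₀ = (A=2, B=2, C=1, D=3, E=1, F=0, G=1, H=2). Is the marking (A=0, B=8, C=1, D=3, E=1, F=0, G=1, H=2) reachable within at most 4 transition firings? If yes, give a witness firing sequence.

step 1: fire ε:  (A=2, B=2, C=1, D=3, E=1, F=0, G=1, H=2) → (A=1, B=5, C=1, D=3, E=1, F=0, G=1, H=2)
step 2: fire ε:  (A=1, B=5, C=1, D=3, E=1, F=0, G=1, H=2) → (A=0, B=8, C=1, D=3, E=1, F=0, G=1, H=2)

YES — reachable via ⟨ε, ε⟩ (2 firings)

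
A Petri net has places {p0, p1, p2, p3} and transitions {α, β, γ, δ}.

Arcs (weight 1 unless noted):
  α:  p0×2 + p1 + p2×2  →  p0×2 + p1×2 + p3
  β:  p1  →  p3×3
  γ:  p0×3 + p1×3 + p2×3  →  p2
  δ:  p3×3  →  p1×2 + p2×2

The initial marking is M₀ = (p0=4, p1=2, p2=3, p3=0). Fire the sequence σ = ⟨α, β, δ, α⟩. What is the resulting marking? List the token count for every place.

(p0=4, p1=5, p2=1, p3=2)

step 1: fire α:  (p0=4, p1=2, p2=3, p3=0) → (p0=4, p1=3, p2=1, p3=1)
step 2: fire β:  (p0=4, p1=3, p2=1, p3=1) → (p0=4, p1=2, p2=1, p3=4)
step 3: fire δ:  (p0=4, p1=2, p2=1, p3=4) → (p0=4, p1=4, p2=3, p3=1)
step 4: fire α:  (p0=4, p1=4, p2=3, p3=1) → (p0=4, p1=5, p2=1, p3=2)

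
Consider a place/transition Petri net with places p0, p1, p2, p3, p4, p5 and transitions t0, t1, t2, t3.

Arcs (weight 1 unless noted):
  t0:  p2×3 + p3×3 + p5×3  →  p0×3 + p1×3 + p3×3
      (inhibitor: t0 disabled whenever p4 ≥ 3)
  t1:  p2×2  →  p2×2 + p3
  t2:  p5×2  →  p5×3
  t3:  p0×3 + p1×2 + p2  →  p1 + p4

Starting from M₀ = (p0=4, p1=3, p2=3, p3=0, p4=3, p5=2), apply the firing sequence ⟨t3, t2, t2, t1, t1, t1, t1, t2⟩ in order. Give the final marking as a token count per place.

(p0=1, p1=2, p2=2, p3=4, p4=4, p5=5)

step 1: fire t3:  (p0=4, p1=3, p2=3, p3=0, p4=3, p5=2) → (p0=1, p1=2, p2=2, p3=0, p4=4, p5=2)
step 2: fire t2:  (p0=1, p1=2, p2=2, p3=0, p4=4, p5=2) → (p0=1, p1=2, p2=2, p3=0, p4=4, p5=3)
step 3: fire t2:  (p0=1, p1=2, p2=2, p3=0, p4=4, p5=3) → (p0=1, p1=2, p2=2, p3=0, p4=4, p5=4)
step 4: fire t1:  (p0=1, p1=2, p2=2, p3=0, p4=4, p5=4) → (p0=1, p1=2, p2=2, p3=1, p4=4, p5=4)
step 5: fire t1:  (p0=1, p1=2, p2=2, p3=1, p4=4, p5=4) → (p0=1, p1=2, p2=2, p3=2, p4=4, p5=4)
step 6: fire t1:  (p0=1, p1=2, p2=2, p3=2, p4=4, p5=4) → (p0=1, p1=2, p2=2, p3=3, p4=4, p5=4)
step 7: fire t1:  (p0=1, p1=2, p2=2, p3=3, p4=4, p5=4) → (p0=1, p1=2, p2=2, p3=4, p4=4, p5=4)
step 8: fire t2:  (p0=1, p1=2, p2=2, p3=4, p4=4, p5=4) → (p0=1, p1=2, p2=2, p3=4, p4=4, p5=5)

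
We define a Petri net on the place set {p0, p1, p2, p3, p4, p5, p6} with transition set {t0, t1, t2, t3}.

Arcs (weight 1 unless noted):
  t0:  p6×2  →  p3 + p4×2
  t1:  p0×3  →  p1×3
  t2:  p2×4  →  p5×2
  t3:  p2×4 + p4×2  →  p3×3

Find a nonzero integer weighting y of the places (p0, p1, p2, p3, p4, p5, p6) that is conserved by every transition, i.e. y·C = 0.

y = (p0:1, p1:1, p2:0, p3:0, p4:0, p5:0, p6:0)

Incidence matrix C (rows=places, cols=transitions):
       t0   t1   t2   t3
   p0   0   -3    0    0
   p1   0    3    0    0
   p2   0    0   -4   -4
   p3   1    0    0    3
   p4   2    0    0   -2
   p5   0    0    2    0
   p6  -2    0    0    0

Candidate y = [1, 1, 0, 0, 0, 0, 0]; check y·C column-wise:
  col t0: 1·0 + 1·0 + 0·1 + 0·2 + 0·-2 = 0
  col t1: 1·-3 + 1·3 = 0
  col t2: 1·0 + 1·0 + 0·-4 + 0·2 = 0
  col t3: 1·0 + 1·0 + 0·-4 + 0·3 + 0·-2 = 0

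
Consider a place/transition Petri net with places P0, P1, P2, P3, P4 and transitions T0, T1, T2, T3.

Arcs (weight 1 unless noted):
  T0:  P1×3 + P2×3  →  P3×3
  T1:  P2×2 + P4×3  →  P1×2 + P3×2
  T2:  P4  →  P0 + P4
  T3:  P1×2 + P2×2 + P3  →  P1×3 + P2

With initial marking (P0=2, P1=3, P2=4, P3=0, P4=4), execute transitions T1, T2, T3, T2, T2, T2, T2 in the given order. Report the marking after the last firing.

step 1: fire T1:  (P0=2, P1=3, P2=4, P3=0, P4=4) → (P0=2, P1=5, P2=2, P3=2, P4=1)
step 2: fire T2:  (P0=2, P1=5, P2=2, P3=2, P4=1) → (P0=3, P1=5, P2=2, P3=2, P4=1)
step 3: fire T3:  (P0=3, P1=5, P2=2, P3=2, P4=1) → (P0=3, P1=6, P2=1, P3=1, P4=1)
step 4: fire T2:  (P0=3, P1=6, P2=1, P3=1, P4=1) → (P0=4, P1=6, P2=1, P3=1, P4=1)
step 5: fire T2:  (P0=4, P1=6, P2=1, P3=1, P4=1) → (P0=5, P1=6, P2=1, P3=1, P4=1)
step 6: fire T2:  (P0=5, P1=6, P2=1, P3=1, P4=1) → (P0=6, P1=6, P2=1, P3=1, P4=1)
step 7: fire T2:  (P0=6, P1=6, P2=1, P3=1, P4=1) → (P0=7, P1=6, P2=1, P3=1, P4=1)

(P0=7, P1=6, P2=1, P3=1, P4=1)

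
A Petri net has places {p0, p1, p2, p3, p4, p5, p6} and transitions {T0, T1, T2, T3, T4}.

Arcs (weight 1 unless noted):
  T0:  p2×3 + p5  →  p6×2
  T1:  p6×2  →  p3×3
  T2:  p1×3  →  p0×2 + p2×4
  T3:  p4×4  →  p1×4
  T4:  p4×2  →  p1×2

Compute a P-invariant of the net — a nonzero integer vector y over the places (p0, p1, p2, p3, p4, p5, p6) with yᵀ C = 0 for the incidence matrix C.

y = (p0:3, p1:2, p2:0, p3:0, p4:2, p5:0, p6:0)

Incidence matrix C (rows=places, cols=transitions):
       T0   T1   T2   T3   T4
   p0   0    0    2    0    0
   p1   0    0   -3    4    2
   p2  -3    0    4    0    0
   p3   0    3    0    0    0
   p4   0    0    0   -4   -2
   p5  -1    0    0    0    0
   p6   2   -2    0    0    0

Candidate y = [3, 2, 0, 0, 2, 0, 0]; check y·C column-wise:
  col T0: 3·0 + 2·0 + 0·-3 + 2·0 + 0·-1 + 0·2 = 0
  col T1: 3·0 + 2·0 + 0·3 + 2·0 + 0·-2 = 0
  col T2: 3·2 + 2·-3 + 0·4 + 2·0 = 0
  col T3: 3·0 + 2·4 + 2·-4 = 0
  col T4: 3·0 + 2·2 + 2·-2 = 0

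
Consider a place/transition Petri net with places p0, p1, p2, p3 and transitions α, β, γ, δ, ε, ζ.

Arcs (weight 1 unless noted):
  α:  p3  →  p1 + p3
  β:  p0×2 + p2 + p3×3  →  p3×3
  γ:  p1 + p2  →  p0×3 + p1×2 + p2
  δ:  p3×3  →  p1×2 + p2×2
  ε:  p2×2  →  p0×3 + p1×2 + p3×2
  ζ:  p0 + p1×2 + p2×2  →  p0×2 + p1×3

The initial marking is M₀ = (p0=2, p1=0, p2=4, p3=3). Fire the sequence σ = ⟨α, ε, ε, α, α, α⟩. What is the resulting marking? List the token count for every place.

(p0=8, p1=8, p2=0, p3=7)

step 1: fire α:  (p0=2, p1=0, p2=4, p3=3) → (p0=2, p1=1, p2=4, p3=3)
step 2: fire ε:  (p0=2, p1=1, p2=4, p3=3) → (p0=5, p1=3, p2=2, p3=5)
step 3: fire ε:  (p0=5, p1=3, p2=2, p3=5) → (p0=8, p1=5, p2=0, p3=7)
step 4: fire α:  (p0=8, p1=5, p2=0, p3=7) → (p0=8, p1=6, p2=0, p3=7)
step 5: fire α:  (p0=8, p1=6, p2=0, p3=7) → (p0=8, p1=7, p2=0, p3=7)
step 6: fire α:  (p0=8, p1=7, p2=0, p3=7) → (p0=8, p1=8, p2=0, p3=7)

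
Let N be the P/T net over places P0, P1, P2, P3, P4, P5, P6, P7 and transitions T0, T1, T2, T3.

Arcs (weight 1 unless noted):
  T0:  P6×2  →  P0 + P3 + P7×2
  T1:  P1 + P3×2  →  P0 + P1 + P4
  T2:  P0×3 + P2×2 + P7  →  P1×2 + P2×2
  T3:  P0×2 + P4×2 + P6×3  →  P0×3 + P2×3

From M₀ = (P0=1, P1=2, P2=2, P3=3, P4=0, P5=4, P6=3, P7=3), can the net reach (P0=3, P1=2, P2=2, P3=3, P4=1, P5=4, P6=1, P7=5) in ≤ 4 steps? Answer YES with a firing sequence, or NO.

NO — not reachable within 4 firings

depth 0: 1 marking
depth 1: 3 markings reached so far
depth 2: 4 markings reached so far
depth 3: 6 markings reached so far
depth 4: 7 markings reached so far
target is not among the 7 markings reachable within 4 steps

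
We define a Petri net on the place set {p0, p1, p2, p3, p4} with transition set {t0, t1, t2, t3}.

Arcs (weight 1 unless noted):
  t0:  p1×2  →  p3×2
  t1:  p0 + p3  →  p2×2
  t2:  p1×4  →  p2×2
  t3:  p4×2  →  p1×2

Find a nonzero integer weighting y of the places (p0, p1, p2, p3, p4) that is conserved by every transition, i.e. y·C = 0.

y = (p0:3, p1:1, p2:2, p3:1, p4:1)

Incidence matrix C (rows=places, cols=transitions):
       t0   t1   t2   t3
   p0   0   -1    0    0
   p1  -2    0   -4    2
   p2   0    2    2    0
   p3   2   -1    0    0
   p4   0    0    0   -2

Candidate y = [3, 1, 2, 1, 1]; check y·C column-wise:
  col t0: 3·0 + 1·-2 + 2·0 + 1·2 + 1·0 = 0
  col t1: 3·-1 + 1·0 + 2·2 + 1·-1 + 1·0 = 0
  col t2: 3·0 + 1·-4 + 2·2 + 1·0 + 1·0 = 0
  col t3: 3·0 + 1·2 + 2·0 + 1·0 + 1·-2 = 0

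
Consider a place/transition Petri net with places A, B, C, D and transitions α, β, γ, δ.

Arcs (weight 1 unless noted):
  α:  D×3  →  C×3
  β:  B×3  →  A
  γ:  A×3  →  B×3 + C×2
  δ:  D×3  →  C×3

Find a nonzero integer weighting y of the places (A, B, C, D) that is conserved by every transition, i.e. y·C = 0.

Incidence matrix C (rows=places, cols=transitions):
        α    β    γ    δ
    A   0    1   -3    0
    B   0   -3    3    0
    C   3    0    2    3
    D  -3    0    0   -3

Candidate y = [3, 1, 3, 3]; check y·C column-wise:
  col α: 3·0 + 1·0 + 3·3 + 3·-3 = 0
  col β: 3·1 + 1·-3 + 3·0 + 3·0 = 0
  col γ: 3·-3 + 1·3 + 3·2 + 3·0 = 0
  col δ: 3·0 + 1·0 + 3·3 + 3·-3 = 0

y = (A:3, B:1, C:3, D:3)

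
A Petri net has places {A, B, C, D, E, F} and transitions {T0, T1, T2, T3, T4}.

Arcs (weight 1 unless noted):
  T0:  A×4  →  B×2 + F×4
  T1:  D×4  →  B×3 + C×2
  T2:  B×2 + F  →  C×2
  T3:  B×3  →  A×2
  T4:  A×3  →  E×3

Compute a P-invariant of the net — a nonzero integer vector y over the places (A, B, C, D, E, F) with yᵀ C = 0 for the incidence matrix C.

Incidence matrix C (rows=places, cols=transitions):
       T0   T1   T2   T3   T4
    A  -4    0    0    2   -3
    B   2    3   -2   -3    0
    C   0    2    2    0    0
    D   0   -4    0    0    0
    E   0    0    0    0    3
    F   4    0   -1    0    0

Candidate y = [3, 2, 3, 3, 3, 2]; check y·C column-wise:
  col T0: 3·-4 + 2·2 + 3·0 + 3·0 + 3·0 + 2·4 = 0
  col T1: 3·0 + 2·3 + 3·2 + 3·-4 + 3·0 + 2·0 = 0
  col T2: 3·0 + 2·-2 + 3·2 + 3·0 + 3·0 + 2·-1 = 0
  col T3: 3·2 + 2·-3 + 3·0 + 3·0 + 3·0 + 2·0 = 0
  col T4: 3·-3 + 2·0 + 3·0 + 3·0 + 3·3 + 2·0 = 0

y = (A:3, B:2, C:3, D:3, E:3, F:2)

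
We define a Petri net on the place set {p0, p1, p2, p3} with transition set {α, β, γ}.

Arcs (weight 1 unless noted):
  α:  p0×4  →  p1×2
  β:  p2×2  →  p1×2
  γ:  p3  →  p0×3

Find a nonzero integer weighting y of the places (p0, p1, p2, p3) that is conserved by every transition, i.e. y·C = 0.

Incidence matrix C (rows=places, cols=transitions):
        α    β    γ
   p0  -4    0    3
   p1   2    2    0
   p2   0   -2    0
   p3   0    0   -1

Candidate y = [1, 2, 2, 3]; check y·C column-wise:
  col α: 1·-4 + 2·2 + 2·0 + 3·0 = 0
  col β: 1·0 + 2·2 + 2·-2 + 3·0 = 0
  col γ: 1·3 + 2·0 + 2·0 + 3·-1 = 0

y = (p0:1, p1:2, p2:2, p3:3)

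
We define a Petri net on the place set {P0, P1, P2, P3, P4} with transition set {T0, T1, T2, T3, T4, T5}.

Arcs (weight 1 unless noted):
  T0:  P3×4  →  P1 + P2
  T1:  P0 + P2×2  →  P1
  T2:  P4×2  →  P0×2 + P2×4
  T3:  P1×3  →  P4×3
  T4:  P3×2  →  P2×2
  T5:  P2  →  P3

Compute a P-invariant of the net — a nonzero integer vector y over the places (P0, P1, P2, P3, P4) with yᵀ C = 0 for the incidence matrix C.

y = (P0:1, P1:3, P2:1, P3:1, P4:3)

Incidence matrix C (rows=places, cols=transitions):
       T0   T1   T2   T3   T4   T5
   P0   0   -1    2    0    0    0
   P1   1    1    0   -3    0    0
   P2   1   -2    4    0    2   -1
   P3  -4    0    0    0   -2    1
   P4   0    0   -2    3    0    0

Candidate y = [1, 3, 1, 1, 3]; check y·C column-wise:
  col T0: 1·0 + 3·1 + 1·1 + 1·-4 + 3·0 = 0
  col T1: 1·-1 + 3·1 + 1·-2 + 1·0 + 3·0 = 0
  col T2: 1·2 + 3·0 + 1·4 + 1·0 + 3·-2 = 0
  col T3: 1·0 + 3·-3 + 1·0 + 1·0 + 3·3 = 0
  col T4: 1·0 + 3·0 + 1·2 + 1·-2 + 3·0 = 0
  col T5: 1·0 + 3·0 + 1·-1 + 1·1 + 3·0 = 0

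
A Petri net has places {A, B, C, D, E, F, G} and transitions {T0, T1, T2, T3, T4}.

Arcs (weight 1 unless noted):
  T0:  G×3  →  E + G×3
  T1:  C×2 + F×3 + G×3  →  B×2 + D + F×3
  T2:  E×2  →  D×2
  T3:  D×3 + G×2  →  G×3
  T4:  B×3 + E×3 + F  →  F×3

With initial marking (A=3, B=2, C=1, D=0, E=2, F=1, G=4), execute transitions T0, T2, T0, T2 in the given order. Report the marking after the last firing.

step 1: fire T0:  (A=3, B=2, C=1, D=0, E=2, F=1, G=4) → (A=3, B=2, C=1, D=0, E=3, F=1, G=4)
step 2: fire T2:  (A=3, B=2, C=1, D=0, E=3, F=1, G=4) → (A=3, B=2, C=1, D=2, E=1, F=1, G=4)
step 3: fire T0:  (A=3, B=2, C=1, D=2, E=1, F=1, G=4) → (A=3, B=2, C=1, D=2, E=2, F=1, G=4)
step 4: fire T2:  (A=3, B=2, C=1, D=2, E=2, F=1, G=4) → (A=3, B=2, C=1, D=4, E=0, F=1, G=4)

(A=3, B=2, C=1, D=4, E=0, F=1, G=4)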